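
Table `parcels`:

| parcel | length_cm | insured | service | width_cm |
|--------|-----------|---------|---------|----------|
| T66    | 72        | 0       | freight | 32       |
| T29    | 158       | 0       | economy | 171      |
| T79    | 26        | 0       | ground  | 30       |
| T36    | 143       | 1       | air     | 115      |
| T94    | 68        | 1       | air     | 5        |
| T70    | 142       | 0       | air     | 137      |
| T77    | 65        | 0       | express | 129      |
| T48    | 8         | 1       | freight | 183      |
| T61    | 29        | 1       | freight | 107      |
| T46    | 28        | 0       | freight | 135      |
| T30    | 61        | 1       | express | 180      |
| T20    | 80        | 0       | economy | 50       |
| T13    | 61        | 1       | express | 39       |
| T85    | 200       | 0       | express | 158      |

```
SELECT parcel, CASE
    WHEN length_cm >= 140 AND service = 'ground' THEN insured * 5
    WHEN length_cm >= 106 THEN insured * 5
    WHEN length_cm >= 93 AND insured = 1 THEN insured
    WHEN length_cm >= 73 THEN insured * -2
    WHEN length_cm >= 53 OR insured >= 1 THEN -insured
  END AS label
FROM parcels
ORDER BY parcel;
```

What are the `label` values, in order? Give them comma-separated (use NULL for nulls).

-1, 0, 0, -1, 5, NULL, -1, -1, 0, 0, 0, NULL, 0, -1

parcel=T13: length_cm >= 53 OR insured >= 1 → -1
parcel=T20: length_cm >= 73 → 0
parcel=T29: length_cm >= 106 → 0
parcel=T30: length_cm >= 53 OR insured >= 1 → -1
parcel=T36: length_cm >= 106 → 5
parcel=T46: (no match → NULL) → NULL
parcel=T48: length_cm >= 53 OR insured >= 1 → -1
parcel=T61: length_cm >= 53 OR insured >= 1 → -1
parcel=T66: length_cm >= 53 OR insured >= 1 → 0
parcel=T70: length_cm >= 106 → 0
parcel=T77: length_cm >= 53 OR insured >= 1 → 0
parcel=T79: (no match → NULL) → NULL
parcel=T85: length_cm >= 106 → 0
parcel=T94: length_cm >= 53 OR insured >= 1 → -1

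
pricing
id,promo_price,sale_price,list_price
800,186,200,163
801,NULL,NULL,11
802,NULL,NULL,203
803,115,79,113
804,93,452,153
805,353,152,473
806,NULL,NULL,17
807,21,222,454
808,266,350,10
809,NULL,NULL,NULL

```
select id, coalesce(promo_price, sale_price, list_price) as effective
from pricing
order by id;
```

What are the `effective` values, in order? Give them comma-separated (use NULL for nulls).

186, 11, 203, 115, 93, 353, 17, 21, 266, NULL

id=800: promo_price=186 → 186
id=801: promo_price=NULL, sale_price=NULL, list_price=11 → 11
id=802: promo_price=NULL, sale_price=NULL, list_price=203 → 203
id=803: promo_price=115 → 115
id=804: promo_price=93 → 93
id=805: promo_price=353 → 353
id=806: promo_price=NULL, sale_price=NULL, list_price=17 → 17
id=807: promo_price=21 → 21
id=808: promo_price=266 → 266
id=809: promo_price=NULL, sale_price=NULL, list_price=NULL (all NULL) → NULL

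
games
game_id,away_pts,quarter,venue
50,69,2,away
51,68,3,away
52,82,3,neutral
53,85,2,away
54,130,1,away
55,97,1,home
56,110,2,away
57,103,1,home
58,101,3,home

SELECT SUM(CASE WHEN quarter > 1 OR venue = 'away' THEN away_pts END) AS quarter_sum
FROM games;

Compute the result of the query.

645

game_id=50: ✓ → 69
game_id=51: ✓ → 68
game_id=52: ✓ → 82
game_id=53: ✓ → 85
game_id=54: ✓ → 130
game_id=55: ✗
game_id=56: ✓ → 110
game_id=57: ✗
game_id=58: ✓ → 101
quarter_sum = 69 + 68 + 82 + 85 + 130 + 110 + 101 = 645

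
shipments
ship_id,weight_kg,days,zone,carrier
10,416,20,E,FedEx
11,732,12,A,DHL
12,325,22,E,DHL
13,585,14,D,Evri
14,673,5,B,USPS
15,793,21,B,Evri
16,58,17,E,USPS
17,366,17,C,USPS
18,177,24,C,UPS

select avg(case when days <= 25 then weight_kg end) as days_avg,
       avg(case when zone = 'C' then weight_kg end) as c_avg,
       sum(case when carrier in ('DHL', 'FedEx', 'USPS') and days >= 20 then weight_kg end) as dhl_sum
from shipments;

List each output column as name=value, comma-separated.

days_avg=458.3333333333, c_avg=271.5, dhl_sum=741

[days_avg: days <= 25]
ship_id=10: ✓ → 416
ship_id=11: ✓ → 732
ship_id=12: ✓ → 325
ship_id=13: ✓ → 585
ship_id=14: ✓ → 673
ship_id=15: ✓ → 793
ship_id=16: ✓ → 58
ship_id=17: ✓ → 366
ship_id=18: ✓ → 177
days_avg = (416 + 732 + 325 + 585 + 673 + 793 + 58 + 366 + 177) / 9 = 458.3333333333
—
[c_avg: zone = 'C']
ship_id=10: ✗
ship_id=11: ✗
ship_id=12: ✗
ship_id=13: ✗
ship_id=14: ✗
ship_id=15: ✗
ship_id=16: ✗
ship_id=17: ✓ → 366
ship_id=18: ✓ → 177
c_avg = (366 + 177) / 2 = 271.5
—
[dhl_sum: carrier in ('DHL', 'FedEx', 'USPS') and days >= 20]
ship_id=10: ✓ → 416
ship_id=11: ✗
ship_id=12: ✓ → 325
ship_id=13: ✗
ship_id=14: ✗
ship_id=15: ✗
ship_id=16: ✗
ship_id=17: ✗
ship_id=18: ✗
dhl_sum = 416 + 325 = 741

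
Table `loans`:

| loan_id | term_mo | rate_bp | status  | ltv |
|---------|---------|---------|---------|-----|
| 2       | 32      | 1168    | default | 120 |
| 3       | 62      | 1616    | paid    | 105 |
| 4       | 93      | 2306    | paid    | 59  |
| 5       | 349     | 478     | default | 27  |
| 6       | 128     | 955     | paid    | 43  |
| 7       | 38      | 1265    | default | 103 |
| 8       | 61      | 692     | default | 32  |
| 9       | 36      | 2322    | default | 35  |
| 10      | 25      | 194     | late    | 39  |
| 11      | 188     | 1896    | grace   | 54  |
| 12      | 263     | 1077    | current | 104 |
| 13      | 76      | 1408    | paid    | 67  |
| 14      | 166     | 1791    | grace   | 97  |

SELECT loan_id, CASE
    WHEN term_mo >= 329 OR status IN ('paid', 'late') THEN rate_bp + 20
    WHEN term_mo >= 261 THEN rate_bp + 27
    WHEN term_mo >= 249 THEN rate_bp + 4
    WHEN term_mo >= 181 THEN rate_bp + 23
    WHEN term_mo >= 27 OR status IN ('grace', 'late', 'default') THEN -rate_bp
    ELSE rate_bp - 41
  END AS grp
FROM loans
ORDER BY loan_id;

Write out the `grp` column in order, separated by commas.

loan_id=2: term_mo >= 27 OR status IN ('grace', 'late', 'default') → -1168
loan_id=3: term_mo >= 329 OR status IN ('paid', 'late') → 1636
loan_id=4: term_mo >= 329 OR status IN ('paid', 'late') → 2326
loan_id=5: term_mo >= 329 OR status IN ('paid', 'late') → 498
loan_id=6: term_mo >= 329 OR status IN ('paid', 'late') → 975
loan_id=7: term_mo >= 27 OR status IN ('grace', 'late', 'default') → -1265
loan_id=8: term_mo >= 27 OR status IN ('grace', 'late', 'default') → -692
loan_id=9: term_mo >= 27 OR status IN ('grace', 'late', 'default') → -2322
loan_id=10: term_mo >= 329 OR status IN ('paid', 'late') → 214
loan_id=11: term_mo >= 181 → 1919
loan_id=12: term_mo >= 261 → 1104
loan_id=13: term_mo >= 329 OR status IN ('paid', 'late') → 1428
loan_id=14: term_mo >= 27 OR status IN ('grace', 'late', 'default') → -1791

-1168, 1636, 2326, 498, 975, -1265, -692, -2322, 214, 1919, 1104, 1428, -1791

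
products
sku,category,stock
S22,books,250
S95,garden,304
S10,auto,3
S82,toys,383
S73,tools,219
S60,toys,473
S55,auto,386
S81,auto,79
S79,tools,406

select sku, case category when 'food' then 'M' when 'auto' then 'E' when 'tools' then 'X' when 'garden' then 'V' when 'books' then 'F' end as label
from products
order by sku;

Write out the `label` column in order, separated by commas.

E, F, E, NULL, X, X, E, NULL, V

sku=S10: category='auto' → E
sku=S22: category='books' → F
sku=S55: category='auto' → E
sku=S60: (no match → NULL) → NULL
sku=S73: category='tools' → X
sku=S79: category='tools' → X
sku=S81: category='auto' → E
sku=S82: (no match → NULL) → NULL
sku=S95: category='garden' → V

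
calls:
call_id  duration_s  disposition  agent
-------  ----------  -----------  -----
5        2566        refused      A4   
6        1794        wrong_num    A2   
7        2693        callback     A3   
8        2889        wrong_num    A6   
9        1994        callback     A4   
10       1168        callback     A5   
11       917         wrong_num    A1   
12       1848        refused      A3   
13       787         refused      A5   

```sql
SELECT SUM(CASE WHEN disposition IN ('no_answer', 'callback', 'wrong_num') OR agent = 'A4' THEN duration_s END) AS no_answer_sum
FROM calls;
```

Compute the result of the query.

call_id=5: ✓ → 2566
call_id=6: ✓ → 1794
call_id=7: ✓ → 2693
call_id=8: ✓ → 2889
call_id=9: ✓ → 1994
call_id=10: ✓ → 1168
call_id=11: ✓ → 917
call_id=12: ✗
call_id=13: ✗
no_answer_sum = 2566 + 1794 + 2693 + 2889 + 1994 + 1168 + 917 = 14021

14021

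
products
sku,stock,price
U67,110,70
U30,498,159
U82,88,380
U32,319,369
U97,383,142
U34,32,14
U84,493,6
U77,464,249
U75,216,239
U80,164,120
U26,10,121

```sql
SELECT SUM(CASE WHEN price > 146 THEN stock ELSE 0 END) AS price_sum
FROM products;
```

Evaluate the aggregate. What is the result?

sku=U67: ✗
sku=U30: ✓ → 498
sku=U82: ✓ → 88
sku=U32: ✓ → 319
sku=U97: ✗
sku=U34: ✗
sku=U84: ✗
sku=U77: ✓ → 464
sku=U75: ✓ → 216
sku=U80: ✗
sku=U26: ✗
price_sum = 498 + 88 + 319 + 464 + 216 = 1585

1585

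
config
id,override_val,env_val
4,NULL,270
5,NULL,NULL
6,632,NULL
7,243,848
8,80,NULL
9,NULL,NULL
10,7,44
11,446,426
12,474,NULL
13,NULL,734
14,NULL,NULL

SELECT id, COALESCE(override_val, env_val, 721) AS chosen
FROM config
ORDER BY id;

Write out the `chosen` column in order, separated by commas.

270, 721, 632, 243, 80, 721, 7, 446, 474, 734, 721

id=4: override_val=NULL, env_val=270 → 270
id=5: override_val=NULL, env_val=NULL, → literal 721 → 721
id=6: override_val=632 → 632
id=7: override_val=243 → 243
id=8: override_val=80 → 80
id=9: override_val=NULL, env_val=NULL, → literal 721 → 721
id=10: override_val=7 → 7
id=11: override_val=446 → 446
id=12: override_val=474 → 474
id=13: override_val=NULL, env_val=734 → 734
id=14: override_val=NULL, env_val=NULL, → literal 721 → 721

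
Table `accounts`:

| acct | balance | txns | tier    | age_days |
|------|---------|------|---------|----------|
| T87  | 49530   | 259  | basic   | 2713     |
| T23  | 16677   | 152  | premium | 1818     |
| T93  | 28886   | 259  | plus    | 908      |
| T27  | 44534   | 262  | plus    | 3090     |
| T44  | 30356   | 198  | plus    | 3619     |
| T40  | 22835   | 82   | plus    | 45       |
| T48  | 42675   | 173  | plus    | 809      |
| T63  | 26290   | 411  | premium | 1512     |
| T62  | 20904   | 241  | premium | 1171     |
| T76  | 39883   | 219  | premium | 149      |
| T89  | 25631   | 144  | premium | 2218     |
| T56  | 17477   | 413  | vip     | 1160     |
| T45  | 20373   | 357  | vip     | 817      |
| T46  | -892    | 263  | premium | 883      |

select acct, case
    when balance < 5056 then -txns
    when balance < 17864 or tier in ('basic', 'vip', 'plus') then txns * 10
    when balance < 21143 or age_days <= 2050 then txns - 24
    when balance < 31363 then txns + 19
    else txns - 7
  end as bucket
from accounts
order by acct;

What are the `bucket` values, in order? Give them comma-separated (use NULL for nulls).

1520, 2620, 820, 1980, 3570, -263, 1730, 4130, 217, 387, 195, 2590, 163, 2590

acct=T23: balance < 17864 or tier in ('basic', 'vip', 'plus') → 1520
acct=T27: balance < 17864 or tier in ('basic', 'vip', 'plus') → 2620
acct=T40: balance < 17864 or tier in ('basic', 'vip', 'plus') → 820
acct=T44: balance < 17864 or tier in ('basic', 'vip', 'plus') → 1980
acct=T45: balance < 17864 or tier in ('basic', 'vip', 'plus') → 3570
acct=T46: balance < 5056 → -263
acct=T48: balance < 17864 or tier in ('basic', 'vip', 'plus') → 1730
acct=T56: balance < 17864 or tier in ('basic', 'vip', 'plus') → 4130
acct=T62: balance < 21143 or age_days <= 2050 → 217
acct=T63: balance < 21143 or age_days <= 2050 → 387
acct=T76: balance < 21143 or age_days <= 2050 → 195
acct=T87: balance < 17864 or tier in ('basic', 'vip', 'plus') → 2590
acct=T89: balance < 31363 → 163
acct=T93: balance < 17864 or tier in ('basic', 'vip', 'plus') → 2590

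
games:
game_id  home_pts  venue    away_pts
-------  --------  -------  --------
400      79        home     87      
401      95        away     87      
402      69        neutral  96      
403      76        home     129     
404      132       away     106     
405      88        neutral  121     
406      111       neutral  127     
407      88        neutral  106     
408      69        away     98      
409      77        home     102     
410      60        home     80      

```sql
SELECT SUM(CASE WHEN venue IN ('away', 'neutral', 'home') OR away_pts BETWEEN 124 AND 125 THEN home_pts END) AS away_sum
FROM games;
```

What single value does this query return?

game_id=400: ✓ → 79
game_id=401: ✓ → 95
game_id=402: ✓ → 69
game_id=403: ✓ → 76
game_id=404: ✓ → 132
game_id=405: ✓ → 88
game_id=406: ✓ → 111
game_id=407: ✓ → 88
game_id=408: ✓ → 69
game_id=409: ✓ → 77
game_id=410: ✓ → 60
away_sum = 79 + 95 + 69 + 76 + 132 + 88 + 111 + 88 + 69 + 77 + 60 = 944

944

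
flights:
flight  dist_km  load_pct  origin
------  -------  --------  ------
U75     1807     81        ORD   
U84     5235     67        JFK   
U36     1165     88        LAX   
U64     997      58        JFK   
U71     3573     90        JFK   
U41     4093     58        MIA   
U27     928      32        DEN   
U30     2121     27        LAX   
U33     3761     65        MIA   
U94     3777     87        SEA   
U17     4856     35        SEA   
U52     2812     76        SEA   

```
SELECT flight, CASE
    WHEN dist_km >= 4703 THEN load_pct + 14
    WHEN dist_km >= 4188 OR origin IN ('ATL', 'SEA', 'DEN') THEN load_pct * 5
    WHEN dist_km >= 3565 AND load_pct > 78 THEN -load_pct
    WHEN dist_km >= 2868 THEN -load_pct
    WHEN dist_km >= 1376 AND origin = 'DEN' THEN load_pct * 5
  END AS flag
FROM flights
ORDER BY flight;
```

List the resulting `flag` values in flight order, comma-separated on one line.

flight=U17: dist_km >= 4703 → 49
flight=U27: dist_km >= 4188 OR origin IN ('ATL', 'SEA', 'DEN') → 160
flight=U30: (no match → NULL) → NULL
flight=U33: dist_km >= 2868 → -65
flight=U36: (no match → NULL) → NULL
flight=U41: dist_km >= 2868 → -58
flight=U52: dist_km >= 4188 OR origin IN ('ATL', 'SEA', 'DEN') → 380
flight=U64: (no match → NULL) → NULL
flight=U71: dist_km >= 3565 AND load_pct > 78 → -90
flight=U75: (no match → NULL) → NULL
flight=U84: dist_km >= 4703 → 81
flight=U94: dist_km >= 4188 OR origin IN ('ATL', 'SEA', 'DEN') → 435

49, 160, NULL, -65, NULL, -58, 380, NULL, -90, NULL, 81, 435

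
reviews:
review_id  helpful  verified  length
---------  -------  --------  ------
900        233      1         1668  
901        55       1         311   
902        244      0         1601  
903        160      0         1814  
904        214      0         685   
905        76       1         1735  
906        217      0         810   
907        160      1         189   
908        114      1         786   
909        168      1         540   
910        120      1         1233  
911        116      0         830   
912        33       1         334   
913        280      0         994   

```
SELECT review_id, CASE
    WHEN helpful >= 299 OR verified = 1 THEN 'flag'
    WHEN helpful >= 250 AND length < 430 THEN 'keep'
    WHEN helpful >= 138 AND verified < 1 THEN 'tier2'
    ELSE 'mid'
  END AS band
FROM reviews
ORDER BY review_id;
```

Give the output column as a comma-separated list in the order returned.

flag, flag, tier2, tier2, tier2, flag, tier2, flag, flag, flag, flag, mid, flag, tier2

review_id=900: helpful >= 299 OR verified = 1 → flag
review_id=901: helpful >= 299 OR verified = 1 → flag
review_id=902: helpful >= 138 AND verified < 1 → tier2
review_id=903: helpful >= 138 AND verified < 1 → tier2
review_id=904: helpful >= 138 AND verified < 1 → tier2
review_id=905: helpful >= 299 OR verified = 1 → flag
review_id=906: helpful >= 138 AND verified < 1 → tier2
review_id=907: helpful >= 299 OR verified = 1 → flag
review_id=908: helpful >= 299 OR verified = 1 → flag
review_id=909: helpful >= 299 OR verified = 1 → flag
review_id=910: helpful >= 299 OR verified = 1 → flag
review_id=911: ELSE → mid
review_id=912: helpful >= 299 OR verified = 1 → flag
review_id=913: helpful >= 138 AND verified < 1 → tier2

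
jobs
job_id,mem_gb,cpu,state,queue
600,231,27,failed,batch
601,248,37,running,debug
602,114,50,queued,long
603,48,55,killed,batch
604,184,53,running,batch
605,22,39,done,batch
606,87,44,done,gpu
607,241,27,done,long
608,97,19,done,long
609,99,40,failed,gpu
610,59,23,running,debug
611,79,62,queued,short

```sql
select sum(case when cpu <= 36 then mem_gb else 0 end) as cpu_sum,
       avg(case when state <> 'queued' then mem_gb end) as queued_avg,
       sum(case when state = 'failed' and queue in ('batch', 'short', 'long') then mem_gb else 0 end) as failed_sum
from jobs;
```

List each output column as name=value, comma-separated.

[cpu_sum: cpu <= 36]
job_id=600: ✓ → 231
job_id=601: ✗
job_id=602: ✗
job_id=603: ✗
job_id=604: ✗
job_id=605: ✗
job_id=606: ✗
job_id=607: ✓ → 241
job_id=608: ✓ → 97
job_id=609: ✗
job_id=610: ✓ → 59
job_id=611: ✗
cpu_sum = 231 + 241 + 97 + 59 = 628
—
[queued_avg: state <> 'queued']
job_id=600: ✓ → 231
job_id=601: ✓ → 248
job_id=602: ✗
job_id=603: ✓ → 48
job_id=604: ✓ → 184
job_id=605: ✓ → 22
job_id=606: ✓ → 87
job_id=607: ✓ → 241
job_id=608: ✓ → 97
job_id=609: ✓ → 99
job_id=610: ✓ → 59
job_id=611: ✗
queued_avg = (231 + 248 + 48 + 184 + 22 + 87 + 241 + 97 + 99 + 59) / 10 = 131.6
—
[failed_sum: state = 'failed' and queue in ('batch', 'short', 'long')]
job_id=600: ✓ → 231
job_id=601: ✗
job_id=602: ✗
job_id=603: ✗
job_id=604: ✗
job_id=605: ✗
job_id=606: ✗
job_id=607: ✗
job_id=608: ✗
job_id=609: ✗
job_id=610: ✗
job_id=611: ✗
failed_sum = 231

cpu_sum=628, queued_avg=131.6, failed_sum=231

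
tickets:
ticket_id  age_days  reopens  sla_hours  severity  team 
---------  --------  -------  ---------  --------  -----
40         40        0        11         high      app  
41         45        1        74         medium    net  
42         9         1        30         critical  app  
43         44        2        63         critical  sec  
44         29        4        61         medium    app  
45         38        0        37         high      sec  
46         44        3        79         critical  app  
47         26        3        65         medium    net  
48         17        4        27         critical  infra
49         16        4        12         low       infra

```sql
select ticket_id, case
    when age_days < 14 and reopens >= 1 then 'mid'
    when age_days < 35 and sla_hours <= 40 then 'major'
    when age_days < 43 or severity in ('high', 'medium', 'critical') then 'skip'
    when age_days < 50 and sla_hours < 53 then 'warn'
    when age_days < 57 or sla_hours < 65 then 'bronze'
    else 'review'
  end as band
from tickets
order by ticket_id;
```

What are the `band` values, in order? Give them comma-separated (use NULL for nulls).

skip, skip, mid, skip, skip, skip, skip, skip, major, major

ticket_id=40: age_days < 43 or severity in ('high', 'medium', 'critical') → skip
ticket_id=41: age_days < 43 or severity in ('high', 'medium', 'critical') → skip
ticket_id=42: age_days < 14 and reopens >= 1 → mid
ticket_id=43: age_days < 43 or severity in ('high', 'medium', 'critical') → skip
ticket_id=44: age_days < 43 or severity in ('high', 'medium', 'critical') → skip
ticket_id=45: age_days < 43 or severity in ('high', 'medium', 'critical') → skip
ticket_id=46: age_days < 43 or severity in ('high', 'medium', 'critical') → skip
ticket_id=47: age_days < 43 or severity in ('high', 'medium', 'critical') → skip
ticket_id=48: age_days < 35 and sla_hours <= 40 → major
ticket_id=49: age_days < 35 and sla_hours <= 40 → major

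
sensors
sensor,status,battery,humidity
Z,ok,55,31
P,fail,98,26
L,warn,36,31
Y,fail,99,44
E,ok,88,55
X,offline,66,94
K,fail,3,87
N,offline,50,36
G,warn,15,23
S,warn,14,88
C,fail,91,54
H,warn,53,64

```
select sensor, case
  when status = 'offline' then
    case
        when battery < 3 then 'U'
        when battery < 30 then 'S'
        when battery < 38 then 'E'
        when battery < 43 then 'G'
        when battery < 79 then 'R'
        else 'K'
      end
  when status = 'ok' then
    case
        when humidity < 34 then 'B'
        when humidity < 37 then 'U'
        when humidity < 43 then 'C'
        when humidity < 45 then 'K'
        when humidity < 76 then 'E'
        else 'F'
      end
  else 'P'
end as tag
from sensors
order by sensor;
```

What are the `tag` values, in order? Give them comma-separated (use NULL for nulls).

P, E, P, P, P, P, R, P, P, R, P, B

sensor=C: status='fail' → outer ELSE → P
sensor=E: status='ok' → inner[humidity < 76] → E
sensor=G: status='warn' → outer ELSE → P
sensor=H: status='warn' → outer ELSE → P
sensor=K: status='fail' → outer ELSE → P
sensor=L: status='warn' → outer ELSE → P
sensor=N: status='offline' → inner[battery < 79] → R
sensor=P: status='fail' → outer ELSE → P
sensor=S: status='warn' → outer ELSE → P
sensor=X: status='offline' → inner[battery < 79] → R
sensor=Y: status='fail' → outer ELSE → P
sensor=Z: status='ok' → inner[humidity < 34] → B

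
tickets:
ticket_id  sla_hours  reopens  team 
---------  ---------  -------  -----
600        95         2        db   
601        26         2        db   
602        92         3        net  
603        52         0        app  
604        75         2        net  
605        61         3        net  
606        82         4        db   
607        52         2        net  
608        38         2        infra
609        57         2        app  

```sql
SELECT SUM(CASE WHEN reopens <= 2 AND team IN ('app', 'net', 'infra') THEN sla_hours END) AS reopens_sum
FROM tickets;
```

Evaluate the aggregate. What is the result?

ticket_id=600: ✗
ticket_id=601: ✗
ticket_id=602: ✗
ticket_id=603: ✓ → 52
ticket_id=604: ✓ → 75
ticket_id=605: ✗
ticket_id=606: ✗
ticket_id=607: ✓ → 52
ticket_id=608: ✓ → 38
ticket_id=609: ✓ → 57
reopens_sum = 52 + 75 + 52 + 38 + 57 = 274

274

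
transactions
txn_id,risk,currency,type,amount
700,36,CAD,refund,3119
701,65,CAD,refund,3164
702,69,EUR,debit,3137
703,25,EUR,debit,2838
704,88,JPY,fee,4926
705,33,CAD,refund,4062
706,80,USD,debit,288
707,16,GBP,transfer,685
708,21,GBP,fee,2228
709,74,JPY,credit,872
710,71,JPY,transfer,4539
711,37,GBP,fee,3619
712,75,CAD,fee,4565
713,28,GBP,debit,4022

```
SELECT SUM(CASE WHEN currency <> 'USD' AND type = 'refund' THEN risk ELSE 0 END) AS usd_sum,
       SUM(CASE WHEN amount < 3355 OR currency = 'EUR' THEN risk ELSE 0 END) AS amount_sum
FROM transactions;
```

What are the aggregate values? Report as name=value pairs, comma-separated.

usd_sum=134, amount_sum=386

[usd_sum: currency <> 'USD' AND type = 'refund']
txn_id=700: ✓ → 36
txn_id=701: ✓ → 65
txn_id=702: ✗
txn_id=703: ✗
txn_id=704: ✗
txn_id=705: ✓ → 33
txn_id=706: ✗
txn_id=707: ✗
txn_id=708: ✗
txn_id=709: ✗
txn_id=710: ✗
txn_id=711: ✗
txn_id=712: ✗
txn_id=713: ✗
usd_sum = 36 + 65 + 33 = 134
—
[amount_sum: amount < 3355 OR currency = 'EUR']
txn_id=700: ✓ → 36
txn_id=701: ✓ → 65
txn_id=702: ✓ → 69
txn_id=703: ✓ → 25
txn_id=704: ✗
txn_id=705: ✗
txn_id=706: ✓ → 80
txn_id=707: ✓ → 16
txn_id=708: ✓ → 21
txn_id=709: ✓ → 74
txn_id=710: ✗
txn_id=711: ✗
txn_id=712: ✗
txn_id=713: ✗
amount_sum = 36 + 65 + 69 + 25 + 80 + 16 + 21 + 74 = 386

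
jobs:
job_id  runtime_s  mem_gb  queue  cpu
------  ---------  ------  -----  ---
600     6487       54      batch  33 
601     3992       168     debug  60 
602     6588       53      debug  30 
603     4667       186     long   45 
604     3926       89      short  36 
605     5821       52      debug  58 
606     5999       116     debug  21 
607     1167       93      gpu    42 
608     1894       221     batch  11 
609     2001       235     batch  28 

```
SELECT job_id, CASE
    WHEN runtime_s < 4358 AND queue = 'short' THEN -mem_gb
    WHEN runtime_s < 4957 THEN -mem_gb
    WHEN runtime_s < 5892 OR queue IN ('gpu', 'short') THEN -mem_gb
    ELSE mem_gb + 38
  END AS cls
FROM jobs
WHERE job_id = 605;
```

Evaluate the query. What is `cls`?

-52

job_id = 605: runtime_s=5821, mem_gb=52, queue=debug, cpu=58.
runtime_s < 4358 AND queue = 'short' → false
runtime_s < 4957 → false
runtime_s < 5892 OR queue IN ('gpu', 'short') → true → -52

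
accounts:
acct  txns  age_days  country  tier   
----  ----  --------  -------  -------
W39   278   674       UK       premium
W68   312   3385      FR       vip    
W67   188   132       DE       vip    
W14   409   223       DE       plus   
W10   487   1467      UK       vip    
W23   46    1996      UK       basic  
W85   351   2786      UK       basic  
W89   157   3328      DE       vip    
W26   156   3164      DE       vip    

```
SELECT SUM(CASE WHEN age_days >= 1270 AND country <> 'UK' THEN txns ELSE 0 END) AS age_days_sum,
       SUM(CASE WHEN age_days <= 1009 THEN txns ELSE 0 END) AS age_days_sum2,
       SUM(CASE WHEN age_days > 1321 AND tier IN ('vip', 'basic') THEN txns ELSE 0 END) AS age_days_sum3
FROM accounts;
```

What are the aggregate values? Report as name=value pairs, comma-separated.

[age_days_sum: age_days >= 1270 AND country <> 'UK']
acct=W39: ✗
acct=W68: ✓ → 312
acct=W67: ✗
acct=W14: ✗
acct=W10: ✗
acct=W23: ✗
acct=W85: ✗
acct=W89: ✓ → 157
acct=W26: ✓ → 156
age_days_sum = 312 + 157 + 156 = 625
—
[age_days_sum2: age_days <= 1009]
acct=W39: ✓ → 278
acct=W68: ✗
acct=W67: ✓ → 188
acct=W14: ✓ → 409
acct=W10: ✗
acct=W23: ✗
acct=W85: ✗
acct=W89: ✗
acct=W26: ✗
age_days_sum2 = 278 + 188 + 409 = 875
—
[age_days_sum3: age_days > 1321 AND tier IN ('vip', 'basic')]
acct=W39: ✗
acct=W68: ✓ → 312
acct=W67: ✗
acct=W14: ✗
acct=W10: ✓ → 487
acct=W23: ✓ → 46
acct=W85: ✓ → 351
acct=W89: ✓ → 157
acct=W26: ✓ → 156
age_days_sum3 = 312 + 487 + 46 + 351 + 157 + 156 = 1509

age_days_sum=625, age_days_sum2=875, age_days_sum3=1509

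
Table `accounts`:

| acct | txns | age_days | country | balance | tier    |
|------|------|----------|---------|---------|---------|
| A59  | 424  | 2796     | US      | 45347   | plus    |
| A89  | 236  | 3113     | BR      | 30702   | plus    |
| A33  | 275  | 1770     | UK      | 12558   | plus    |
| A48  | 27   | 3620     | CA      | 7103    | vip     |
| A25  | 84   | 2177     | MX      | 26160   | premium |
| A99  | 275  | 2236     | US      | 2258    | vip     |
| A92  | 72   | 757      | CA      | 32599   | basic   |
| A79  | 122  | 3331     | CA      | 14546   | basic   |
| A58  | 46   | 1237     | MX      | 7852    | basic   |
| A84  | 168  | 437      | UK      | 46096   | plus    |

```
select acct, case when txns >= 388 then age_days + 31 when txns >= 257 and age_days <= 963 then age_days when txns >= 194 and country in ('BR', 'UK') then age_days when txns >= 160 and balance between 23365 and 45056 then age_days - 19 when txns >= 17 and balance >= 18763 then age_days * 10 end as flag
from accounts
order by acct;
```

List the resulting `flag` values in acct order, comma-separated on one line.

21770, 1770, NULL, NULL, 2827, NULL, 4370, 3113, 7570, NULL

acct=A25: txns >= 17 and balance >= 18763 → 21770
acct=A33: txns >= 194 and country in ('BR', 'UK') → 1770
acct=A48: (no match → NULL) → NULL
acct=A58: (no match → NULL) → NULL
acct=A59: txns >= 388 → 2827
acct=A79: (no match → NULL) → NULL
acct=A84: txns >= 17 and balance >= 18763 → 4370
acct=A89: txns >= 194 and country in ('BR', 'UK') → 3113
acct=A92: txns >= 17 and balance >= 18763 → 7570
acct=A99: (no match → NULL) → NULL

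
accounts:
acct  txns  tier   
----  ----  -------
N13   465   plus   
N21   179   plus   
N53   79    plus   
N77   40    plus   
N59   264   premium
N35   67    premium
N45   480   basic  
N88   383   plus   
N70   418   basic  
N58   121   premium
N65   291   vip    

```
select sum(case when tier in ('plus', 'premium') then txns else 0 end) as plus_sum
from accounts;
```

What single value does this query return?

1598

acct=N13: ✓ → 465
acct=N21: ✓ → 179
acct=N53: ✓ → 79
acct=N77: ✓ → 40
acct=N59: ✓ → 264
acct=N35: ✓ → 67
acct=N45: ✗
acct=N88: ✓ → 383
acct=N70: ✗
acct=N58: ✓ → 121
acct=N65: ✗
plus_sum = 465 + 179 + 79 + 40 + 264 + 67 + 383 + 121 = 1598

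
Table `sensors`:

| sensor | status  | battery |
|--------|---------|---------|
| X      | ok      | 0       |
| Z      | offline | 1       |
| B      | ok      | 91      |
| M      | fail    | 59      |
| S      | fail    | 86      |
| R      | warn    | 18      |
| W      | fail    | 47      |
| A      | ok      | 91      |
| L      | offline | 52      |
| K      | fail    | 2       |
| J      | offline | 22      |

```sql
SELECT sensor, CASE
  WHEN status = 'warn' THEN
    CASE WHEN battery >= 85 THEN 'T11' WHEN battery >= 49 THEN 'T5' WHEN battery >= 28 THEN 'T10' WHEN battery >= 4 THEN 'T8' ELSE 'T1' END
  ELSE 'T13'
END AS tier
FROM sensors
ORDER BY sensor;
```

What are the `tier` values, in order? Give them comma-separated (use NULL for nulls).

sensor=A: status='ok' → outer ELSE → T13
sensor=B: status='ok' → outer ELSE → T13
sensor=J: status='offline' → outer ELSE → T13
sensor=K: status='fail' → outer ELSE → T13
sensor=L: status='offline' → outer ELSE → T13
sensor=M: status='fail' → outer ELSE → T13
sensor=R: status='warn' → inner[battery >= 4] → T8
sensor=S: status='fail' → outer ELSE → T13
sensor=W: status='fail' → outer ELSE → T13
sensor=X: status='ok' → outer ELSE → T13
sensor=Z: status='offline' → outer ELSE → T13

T13, T13, T13, T13, T13, T13, T8, T13, T13, T13, T13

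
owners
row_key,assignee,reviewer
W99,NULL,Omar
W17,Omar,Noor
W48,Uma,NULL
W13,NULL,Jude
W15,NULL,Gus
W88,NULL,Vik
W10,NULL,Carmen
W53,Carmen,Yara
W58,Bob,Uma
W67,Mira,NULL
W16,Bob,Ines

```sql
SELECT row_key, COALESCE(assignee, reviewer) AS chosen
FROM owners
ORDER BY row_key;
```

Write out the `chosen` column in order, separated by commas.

row_key=W10: assignee=NULL, reviewer=Carmen → Carmen
row_key=W13: assignee=NULL, reviewer=Jude → Jude
row_key=W15: assignee=NULL, reviewer=Gus → Gus
row_key=W16: assignee=Bob → Bob
row_key=W17: assignee=Omar → Omar
row_key=W48: assignee=Uma → Uma
row_key=W53: assignee=Carmen → Carmen
row_key=W58: assignee=Bob → Bob
row_key=W67: assignee=Mira → Mira
row_key=W88: assignee=NULL, reviewer=Vik → Vik
row_key=W99: assignee=NULL, reviewer=Omar → Omar

Carmen, Jude, Gus, Bob, Omar, Uma, Carmen, Bob, Mira, Vik, Omar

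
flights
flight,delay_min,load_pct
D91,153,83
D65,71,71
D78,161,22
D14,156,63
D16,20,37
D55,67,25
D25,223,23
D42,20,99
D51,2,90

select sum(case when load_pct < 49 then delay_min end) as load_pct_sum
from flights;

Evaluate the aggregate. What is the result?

471

flight=D91: ✗
flight=D65: ✗
flight=D78: ✓ → 161
flight=D14: ✗
flight=D16: ✓ → 20
flight=D55: ✓ → 67
flight=D25: ✓ → 223
flight=D42: ✗
flight=D51: ✗
load_pct_sum = 161 + 20 + 67 + 223 = 471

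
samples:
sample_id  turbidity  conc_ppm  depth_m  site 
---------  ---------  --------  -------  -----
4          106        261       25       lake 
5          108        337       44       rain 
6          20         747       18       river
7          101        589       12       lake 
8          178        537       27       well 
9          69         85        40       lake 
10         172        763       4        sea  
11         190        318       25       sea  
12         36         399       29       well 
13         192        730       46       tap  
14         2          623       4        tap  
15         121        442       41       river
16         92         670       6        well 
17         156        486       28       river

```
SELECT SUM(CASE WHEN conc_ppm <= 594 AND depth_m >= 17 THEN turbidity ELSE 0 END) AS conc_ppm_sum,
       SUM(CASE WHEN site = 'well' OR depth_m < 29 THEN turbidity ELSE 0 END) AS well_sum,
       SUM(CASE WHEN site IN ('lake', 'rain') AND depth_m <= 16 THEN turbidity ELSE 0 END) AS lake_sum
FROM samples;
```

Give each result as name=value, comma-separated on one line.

conc_ppm_sum=964, well_sum=1053, lake_sum=101

[conc_ppm_sum: conc_ppm <= 594 AND depth_m >= 17]
sample_id=4: ✓ → 106
sample_id=5: ✓ → 108
sample_id=6: ✗
sample_id=7: ✗
sample_id=8: ✓ → 178
sample_id=9: ✓ → 69
sample_id=10: ✗
sample_id=11: ✓ → 190
sample_id=12: ✓ → 36
sample_id=13: ✗
sample_id=14: ✗
sample_id=15: ✓ → 121
sample_id=16: ✗
sample_id=17: ✓ → 156
conc_ppm_sum = 106 + 108 + 178 + 69 + 190 + 36 + 121 + 156 = 964
—
[well_sum: site = 'well' OR depth_m < 29]
sample_id=4: ✓ → 106
sample_id=5: ✗
sample_id=6: ✓ → 20
sample_id=7: ✓ → 101
sample_id=8: ✓ → 178
sample_id=9: ✗
sample_id=10: ✓ → 172
sample_id=11: ✓ → 190
sample_id=12: ✓ → 36
sample_id=13: ✗
sample_id=14: ✓ → 2
sample_id=15: ✗
sample_id=16: ✓ → 92
sample_id=17: ✓ → 156
well_sum = 106 + 20 + 101 + 178 + 172 + 190 + 36 + 2 + 92 + 156 = 1053
—
[lake_sum: site IN ('lake', 'rain') AND depth_m <= 16]
sample_id=4: ✗
sample_id=5: ✗
sample_id=6: ✗
sample_id=7: ✓ → 101
sample_id=8: ✗
sample_id=9: ✗
sample_id=10: ✗
sample_id=11: ✗
sample_id=12: ✗
sample_id=13: ✗
sample_id=14: ✗
sample_id=15: ✗
sample_id=16: ✗
sample_id=17: ✗
lake_sum = 101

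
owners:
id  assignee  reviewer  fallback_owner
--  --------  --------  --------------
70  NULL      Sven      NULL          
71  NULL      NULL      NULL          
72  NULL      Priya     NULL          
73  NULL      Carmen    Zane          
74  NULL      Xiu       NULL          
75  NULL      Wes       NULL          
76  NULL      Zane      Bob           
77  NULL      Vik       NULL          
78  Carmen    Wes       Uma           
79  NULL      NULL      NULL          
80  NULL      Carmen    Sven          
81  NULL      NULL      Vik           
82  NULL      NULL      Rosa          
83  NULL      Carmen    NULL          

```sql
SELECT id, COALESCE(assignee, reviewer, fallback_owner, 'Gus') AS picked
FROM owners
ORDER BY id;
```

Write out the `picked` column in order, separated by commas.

Sven, Gus, Priya, Carmen, Xiu, Wes, Zane, Vik, Carmen, Gus, Carmen, Vik, Rosa, Carmen

id=70: assignee=NULL, reviewer=Sven → Sven
id=71: assignee=NULL, reviewer=NULL, fallback_owner=NULL, → literal Gus → Gus
id=72: assignee=NULL, reviewer=Priya → Priya
id=73: assignee=NULL, reviewer=Carmen → Carmen
id=74: assignee=NULL, reviewer=Xiu → Xiu
id=75: assignee=NULL, reviewer=Wes → Wes
id=76: assignee=NULL, reviewer=Zane → Zane
id=77: assignee=NULL, reviewer=Vik → Vik
id=78: assignee=Carmen → Carmen
id=79: assignee=NULL, reviewer=NULL, fallback_owner=NULL, → literal Gus → Gus
id=80: assignee=NULL, reviewer=Carmen → Carmen
id=81: assignee=NULL, reviewer=NULL, fallback_owner=Vik → Vik
id=82: assignee=NULL, reviewer=NULL, fallback_owner=Rosa → Rosa
id=83: assignee=NULL, reviewer=Carmen → Carmen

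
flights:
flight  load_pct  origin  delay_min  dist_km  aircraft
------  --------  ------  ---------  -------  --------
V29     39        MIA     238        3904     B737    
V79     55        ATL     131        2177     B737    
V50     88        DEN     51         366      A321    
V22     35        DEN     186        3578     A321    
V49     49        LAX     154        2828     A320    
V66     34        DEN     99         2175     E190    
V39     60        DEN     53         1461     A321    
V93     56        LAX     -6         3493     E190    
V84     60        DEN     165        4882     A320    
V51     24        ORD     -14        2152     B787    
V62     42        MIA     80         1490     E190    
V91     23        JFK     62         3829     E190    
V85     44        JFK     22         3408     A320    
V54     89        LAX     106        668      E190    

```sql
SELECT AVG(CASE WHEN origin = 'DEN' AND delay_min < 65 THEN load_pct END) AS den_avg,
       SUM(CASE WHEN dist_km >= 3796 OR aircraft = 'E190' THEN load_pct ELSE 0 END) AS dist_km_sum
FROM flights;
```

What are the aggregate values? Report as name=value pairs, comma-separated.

den_avg=74, dist_km_sum=343

[den_avg: origin = 'DEN' AND delay_min < 65]
flight=V29: ✗
flight=V79: ✗
flight=V50: ✓ → 88
flight=V22: ✗
flight=V49: ✗
flight=V66: ✗
flight=V39: ✓ → 60
flight=V93: ✗
flight=V84: ✗
flight=V51: ✗
flight=V62: ✗
flight=V91: ✗
flight=V85: ✗
flight=V54: ✗
den_avg = (88 + 60) / 2 = 74
—
[dist_km_sum: dist_km >= 3796 OR aircraft = 'E190']
flight=V29: ✓ → 39
flight=V79: ✗
flight=V50: ✗
flight=V22: ✗
flight=V49: ✗
flight=V66: ✓ → 34
flight=V39: ✗
flight=V93: ✓ → 56
flight=V84: ✓ → 60
flight=V51: ✗
flight=V62: ✓ → 42
flight=V91: ✓ → 23
flight=V85: ✗
flight=V54: ✓ → 89
dist_km_sum = 39 + 34 + 56 + 60 + 42 + 23 + 89 = 343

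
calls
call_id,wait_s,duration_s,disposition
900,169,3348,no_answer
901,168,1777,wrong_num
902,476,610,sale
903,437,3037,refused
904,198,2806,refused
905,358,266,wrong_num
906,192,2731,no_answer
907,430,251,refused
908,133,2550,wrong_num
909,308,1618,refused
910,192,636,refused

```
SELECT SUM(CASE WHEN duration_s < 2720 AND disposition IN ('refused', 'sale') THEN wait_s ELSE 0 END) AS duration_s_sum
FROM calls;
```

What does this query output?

call_id=900: ✗
call_id=901: ✗
call_id=902: ✓ → 476
call_id=903: ✗
call_id=904: ✗
call_id=905: ✗
call_id=906: ✗
call_id=907: ✓ → 430
call_id=908: ✗
call_id=909: ✓ → 308
call_id=910: ✓ → 192
duration_s_sum = 476 + 430 + 308 + 192 = 1406

1406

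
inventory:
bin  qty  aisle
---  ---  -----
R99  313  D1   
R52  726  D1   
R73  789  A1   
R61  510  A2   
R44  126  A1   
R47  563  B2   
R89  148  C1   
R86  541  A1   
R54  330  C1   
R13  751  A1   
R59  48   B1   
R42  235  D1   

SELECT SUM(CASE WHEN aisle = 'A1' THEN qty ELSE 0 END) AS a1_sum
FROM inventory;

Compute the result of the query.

bin=R99: ✗
bin=R52: ✗
bin=R73: ✓ → 789
bin=R61: ✗
bin=R44: ✓ → 126
bin=R47: ✗
bin=R89: ✗
bin=R86: ✓ → 541
bin=R54: ✗
bin=R13: ✓ → 751
bin=R59: ✗
bin=R42: ✗
a1_sum = 789 + 126 + 541 + 751 = 2207

2207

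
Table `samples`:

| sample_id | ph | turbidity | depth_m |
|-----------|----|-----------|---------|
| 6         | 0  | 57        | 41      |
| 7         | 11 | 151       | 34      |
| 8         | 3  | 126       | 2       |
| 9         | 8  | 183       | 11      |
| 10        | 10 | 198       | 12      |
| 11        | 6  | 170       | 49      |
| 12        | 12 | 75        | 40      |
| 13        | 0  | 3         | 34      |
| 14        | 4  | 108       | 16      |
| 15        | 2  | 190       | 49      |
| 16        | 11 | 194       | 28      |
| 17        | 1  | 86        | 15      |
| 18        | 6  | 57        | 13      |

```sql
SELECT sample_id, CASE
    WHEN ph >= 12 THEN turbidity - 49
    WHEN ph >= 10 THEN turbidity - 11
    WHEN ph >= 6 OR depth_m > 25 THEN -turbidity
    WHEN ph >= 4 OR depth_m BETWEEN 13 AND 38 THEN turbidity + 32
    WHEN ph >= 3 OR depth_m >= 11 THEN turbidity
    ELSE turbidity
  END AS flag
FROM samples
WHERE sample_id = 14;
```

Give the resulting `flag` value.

140

sample_id = 14: ph=4, turbidity=108, depth_m=16.
ph >= 12 → false
ph >= 10 → false
ph >= 6 OR depth_m > 25 → false
ph >= 4 OR depth_m BETWEEN 13 AND 38 → true → 140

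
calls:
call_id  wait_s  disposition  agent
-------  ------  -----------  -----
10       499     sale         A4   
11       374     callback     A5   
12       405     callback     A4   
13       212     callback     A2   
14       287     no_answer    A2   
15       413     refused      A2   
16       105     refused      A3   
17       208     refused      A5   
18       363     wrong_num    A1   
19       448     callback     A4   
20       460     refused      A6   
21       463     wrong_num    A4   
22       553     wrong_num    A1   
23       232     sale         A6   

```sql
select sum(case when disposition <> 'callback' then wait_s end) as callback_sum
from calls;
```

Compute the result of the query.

3583

call_id=10: ✓ → 499
call_id=11: ✗
call_id=12: ✗
call_id=13: ✗
call_id=14: ✓ → 287
call_id=15: ✓ → 413
call_id=16: ✓ → 105
call_id=17: ✓ → 208
call_id=18: ✓ → 363
call_id=19: ✗
call_id=20: ✓ → 460
call_id=21: ✓ → 463
call_id=22: ✓ → 553
call_id=23: ✓ → 232
callback_sum = 499 + 287 + 413 + 105 + 208 + 363 + 460 + 463 + 553 + 232 = 3583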